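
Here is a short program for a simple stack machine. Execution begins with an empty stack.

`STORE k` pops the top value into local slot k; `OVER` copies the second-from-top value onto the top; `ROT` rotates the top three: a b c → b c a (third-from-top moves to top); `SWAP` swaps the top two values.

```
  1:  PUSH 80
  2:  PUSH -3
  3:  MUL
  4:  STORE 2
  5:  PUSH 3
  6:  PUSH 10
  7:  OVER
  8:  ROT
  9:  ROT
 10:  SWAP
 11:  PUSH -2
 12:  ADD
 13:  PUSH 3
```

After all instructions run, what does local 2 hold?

-240

PUSH 80 : [80]
PUSH -3 : [80, -3]
MUL     : [-240]
STORE 2 : []
PUSH 3  : [3]
PUSH 10 : [3, 10]
OVER    : [3, 10, 3]
ROT     : [10, 3, 3]
ROT     : [3, 3, 10]
SWAP    : [3, 10, 3]
PUSH -2 : [3, 10, 3, -2]
ADD     : [3, 10, 1]
PUSH 3  : [3, 10, 1, 3]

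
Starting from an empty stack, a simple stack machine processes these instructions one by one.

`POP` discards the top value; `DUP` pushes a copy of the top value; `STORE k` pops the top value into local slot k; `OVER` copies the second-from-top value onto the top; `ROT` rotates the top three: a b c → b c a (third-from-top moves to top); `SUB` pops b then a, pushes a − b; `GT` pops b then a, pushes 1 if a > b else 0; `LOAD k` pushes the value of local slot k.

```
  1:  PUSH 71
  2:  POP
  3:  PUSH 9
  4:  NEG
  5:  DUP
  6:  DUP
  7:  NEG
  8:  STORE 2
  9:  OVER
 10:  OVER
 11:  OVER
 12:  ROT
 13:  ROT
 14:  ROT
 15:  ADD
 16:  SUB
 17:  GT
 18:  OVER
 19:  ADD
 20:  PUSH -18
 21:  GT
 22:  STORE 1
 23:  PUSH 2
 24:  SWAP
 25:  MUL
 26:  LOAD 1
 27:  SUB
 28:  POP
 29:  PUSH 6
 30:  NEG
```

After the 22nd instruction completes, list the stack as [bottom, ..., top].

PUSH 71  → [71]
POP      → []
PUSH 9   → [9]
NEG      → [-9]
DUP      → [-9, -9]
DUP      → [-9, -9, -9]
NEG      → [-9, -9, 9]
STORE 2  → [-9, -9]
OVER     → [-9, -9, -9]
OVER     → [-9, -9, -9, -9]
OVER     → [-9, -9, -9, -9, -9]
ROT      → [-9, -9, -9, -9, -9]
ROT      → [-9, -9, -9, -9, -9]
ROT      → [-9, -9, -9, -9, -9]
ADD      → [-9, -9, -9, -18]
SUB      → [-9, -9, 9]
GT       → [-9, 0]
OVER     → [-9, 0, -9]
ADD      → [-9, -9]
PUSH -18 → [-9, -9, -18]
GT       → [-9, 1]
STORE 1  → [-9]

[-9]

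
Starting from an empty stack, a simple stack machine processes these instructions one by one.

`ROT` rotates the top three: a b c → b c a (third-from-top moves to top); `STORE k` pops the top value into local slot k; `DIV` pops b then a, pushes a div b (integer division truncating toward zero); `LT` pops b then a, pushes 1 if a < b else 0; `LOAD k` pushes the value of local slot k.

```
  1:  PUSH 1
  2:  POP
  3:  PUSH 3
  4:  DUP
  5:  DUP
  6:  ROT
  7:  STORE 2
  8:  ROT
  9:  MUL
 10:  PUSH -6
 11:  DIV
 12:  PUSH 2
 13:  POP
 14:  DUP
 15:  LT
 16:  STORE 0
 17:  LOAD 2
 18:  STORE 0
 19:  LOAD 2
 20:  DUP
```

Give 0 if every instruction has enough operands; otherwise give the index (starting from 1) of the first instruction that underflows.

8

PUSH 1  : [1]
POP     : []
PUSH 3  : [3]
DUP     : [3, 3]
DUP     : [3, 3, 3]
ROT     : [3, 3, 3]
STORE 2 : [3, 3]
ROT  — needs 3 operands, stack has 2 → underflow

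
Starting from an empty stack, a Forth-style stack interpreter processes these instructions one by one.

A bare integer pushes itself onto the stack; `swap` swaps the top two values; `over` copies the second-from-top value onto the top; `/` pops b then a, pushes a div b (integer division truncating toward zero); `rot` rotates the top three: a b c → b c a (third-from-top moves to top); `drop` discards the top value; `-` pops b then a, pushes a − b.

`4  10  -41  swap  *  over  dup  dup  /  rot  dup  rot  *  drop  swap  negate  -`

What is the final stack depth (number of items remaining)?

2

4      : 4
10     : 4 10
-41    : 4 10 -41
swap   : 4 -41 10
*      : 4 -410
over   : 4 -410 4
dup    : 4 -410 4 4
dup    : 4 -410 4 4 4
/      : 4 -410 4 1
rot    : 4 4 1 -410
dup    : 4 4 1 -410 -410
rot    : 4 4 -410 -410 1
*      : 4 4 -410 -410
drop   : 4 4 -410
swap   : 4 -410 4
negate : 4 -410 -4
-      : 4 -406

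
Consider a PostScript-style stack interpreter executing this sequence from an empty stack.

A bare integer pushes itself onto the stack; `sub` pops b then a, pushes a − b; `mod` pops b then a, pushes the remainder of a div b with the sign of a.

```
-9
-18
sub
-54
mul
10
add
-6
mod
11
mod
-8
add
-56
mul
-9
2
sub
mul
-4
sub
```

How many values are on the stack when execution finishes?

1

-9  : -9
-18 : -9 -18
sub : 9
-54 : 9 -54
mul : -486
10  : -486 10
add : -476
-6  : -476 -6
mod : -2
11  : -2 11
mod : -2
-8  : -2 -8
add : -10
-56 : -10 -56
mul : 560
-9  : 560 -9
2   : 560 -9 2
sub : 560 -11
mul : -6160
-4  : -6160 -4
sub : -6156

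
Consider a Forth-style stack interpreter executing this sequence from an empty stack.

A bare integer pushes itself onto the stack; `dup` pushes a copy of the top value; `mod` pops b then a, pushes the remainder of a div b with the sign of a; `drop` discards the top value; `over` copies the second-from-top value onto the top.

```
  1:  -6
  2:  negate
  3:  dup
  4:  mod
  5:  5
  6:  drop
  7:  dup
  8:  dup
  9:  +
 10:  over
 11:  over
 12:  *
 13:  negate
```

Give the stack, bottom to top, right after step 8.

-6      -6
negate  6
dup     6 6
mod     0
5       0 5
drop    0
dup     0 0
dup     0 0 0

[0, 0, 0]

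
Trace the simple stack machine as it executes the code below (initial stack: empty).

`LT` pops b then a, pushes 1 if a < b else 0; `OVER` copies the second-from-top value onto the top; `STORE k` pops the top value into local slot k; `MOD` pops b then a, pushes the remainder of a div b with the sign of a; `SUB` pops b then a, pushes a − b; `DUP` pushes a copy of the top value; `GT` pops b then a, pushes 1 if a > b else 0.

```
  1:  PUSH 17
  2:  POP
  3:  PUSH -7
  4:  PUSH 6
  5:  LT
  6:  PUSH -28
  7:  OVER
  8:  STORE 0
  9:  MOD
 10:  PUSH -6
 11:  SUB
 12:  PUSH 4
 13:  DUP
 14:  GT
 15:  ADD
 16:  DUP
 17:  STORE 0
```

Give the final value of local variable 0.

PUSH 17  -> 17
POP      -> (empty)
PUSH -7  -> -7
PUSH 6   -> -7 6
LT       -> 1
PUSH -28 -> 1 -28
OVER     -> 1 -28 1
STORE 0  -> 1 -28
MOD      -> 1
PUSH -6  -> 1 -6
SUB      -> 7
PUSH 4   -> 7 4
DUP      -> 7 4 4
GT       -> 7 0
ADD      -> 7
DUP      -> 7 7
STORE 0  -> 7

7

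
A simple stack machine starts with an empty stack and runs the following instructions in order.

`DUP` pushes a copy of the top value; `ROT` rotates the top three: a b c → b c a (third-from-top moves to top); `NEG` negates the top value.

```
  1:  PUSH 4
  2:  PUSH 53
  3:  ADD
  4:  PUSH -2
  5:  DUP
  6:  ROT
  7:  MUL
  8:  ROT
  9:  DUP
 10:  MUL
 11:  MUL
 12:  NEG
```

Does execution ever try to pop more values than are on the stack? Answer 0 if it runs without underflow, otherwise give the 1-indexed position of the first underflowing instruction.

PUSH 4  : [4]
PUSH 53 : [4, 53]
ADD     : [57]
PUSH -2 : [57, -2]
DUP     : [57, -2, -2]
ROT     : [-2, -2, 57]
MUL     : [-2, -114]
ROT  — needs 3 operands, stack has 2 → underflow

8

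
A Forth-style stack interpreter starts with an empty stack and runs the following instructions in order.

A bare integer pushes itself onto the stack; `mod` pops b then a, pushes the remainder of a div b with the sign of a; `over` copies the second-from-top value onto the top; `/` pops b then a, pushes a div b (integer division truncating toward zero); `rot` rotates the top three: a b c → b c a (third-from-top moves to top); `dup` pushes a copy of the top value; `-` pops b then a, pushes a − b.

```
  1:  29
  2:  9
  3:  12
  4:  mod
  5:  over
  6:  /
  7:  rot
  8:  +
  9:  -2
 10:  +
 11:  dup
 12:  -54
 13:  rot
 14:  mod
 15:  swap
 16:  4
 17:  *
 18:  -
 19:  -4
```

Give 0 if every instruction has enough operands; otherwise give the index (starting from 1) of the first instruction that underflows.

29    29
9     29 9
12    29 9 12
mod   29 9
over  29 9 29
/     29 0
rot  — needs 3 operands, stack has 2 → underflow

7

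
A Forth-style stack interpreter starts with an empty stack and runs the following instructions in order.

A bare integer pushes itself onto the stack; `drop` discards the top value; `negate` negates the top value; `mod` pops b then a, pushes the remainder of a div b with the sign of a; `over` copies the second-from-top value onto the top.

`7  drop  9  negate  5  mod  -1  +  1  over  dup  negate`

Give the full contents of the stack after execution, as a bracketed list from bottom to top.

7      → 7
drop   → (empty)
9      → 9
negate → -9
5      → -9 5
mod    → -4
-1     → -4 -1
+      → -5
1      → -5 1
over   → -5 1 -5
dup    → -5 1 -5 -5
negate → -5 1 -5 5

[-5, 1, -5, 5]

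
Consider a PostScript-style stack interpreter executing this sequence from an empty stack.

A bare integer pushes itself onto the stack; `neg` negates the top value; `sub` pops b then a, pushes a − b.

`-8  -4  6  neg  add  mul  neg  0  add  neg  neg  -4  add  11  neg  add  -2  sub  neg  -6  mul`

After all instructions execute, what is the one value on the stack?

-8  -> -8
-4  -> -8 -4
6   -> -8 -4 6
neg -> -8 -4 -6
add -> -8 -10
mul -> 80
neg -> -80
0   -> -80 0
add -> -80
neg -> 80
neg -> -80
-4  -> -80 -4
add -> -84
11  -> -84 11
neg -> -84 -11
add -> -95
-2  -> -95 -2
sub -> -93
neg -> 93
-6  -> 93 -6
mul -> -558

-558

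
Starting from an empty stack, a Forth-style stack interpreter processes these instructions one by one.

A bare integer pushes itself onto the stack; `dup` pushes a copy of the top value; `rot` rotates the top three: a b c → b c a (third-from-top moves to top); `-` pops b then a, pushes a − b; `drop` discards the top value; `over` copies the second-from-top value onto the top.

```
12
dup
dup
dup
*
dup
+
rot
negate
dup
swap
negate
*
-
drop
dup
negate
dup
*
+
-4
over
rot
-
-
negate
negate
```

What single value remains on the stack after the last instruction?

12     → [12]
dup    → [12, 12]
dup    → [12, 12, 12]
dup    → [12, 12, 12, 12]
*      → [12, 12, 144]
dup    → [12, 12, 144, 144]
+      → [12, 12, 288]
rot    → [12, 288, 12]
negate → [12, 288, -12]
dup    → [12, 288, -12, -12]
swap   → [12, 288, -12, -12]
negate → [12, 288, -12, 12]
*      → [12, 288, -144]
-      → [12, 432]
drop   → [12]
dup    → [12, 12]
negate → [12, -12]
dup    → [12, -12, -12]
*      → [12, 144]
+      → [156]
-4     → [156, -4]
over   → [156, -4, 156]
rot    → [-4, 156, 156]
-      → [-4, 0]
-      → [-4]
negate → [4]
negate → [-4]

-4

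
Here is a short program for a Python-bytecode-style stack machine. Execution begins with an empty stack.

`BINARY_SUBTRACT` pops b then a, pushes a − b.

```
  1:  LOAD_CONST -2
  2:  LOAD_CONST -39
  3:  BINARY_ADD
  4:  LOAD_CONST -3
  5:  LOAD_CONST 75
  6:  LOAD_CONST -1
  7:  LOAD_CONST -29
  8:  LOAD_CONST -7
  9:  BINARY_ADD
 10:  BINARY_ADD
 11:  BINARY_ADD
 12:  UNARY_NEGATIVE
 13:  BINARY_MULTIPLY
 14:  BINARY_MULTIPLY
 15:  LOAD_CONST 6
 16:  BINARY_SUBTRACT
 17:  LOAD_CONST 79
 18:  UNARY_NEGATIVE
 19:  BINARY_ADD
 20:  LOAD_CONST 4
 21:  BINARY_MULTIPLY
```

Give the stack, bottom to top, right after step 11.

LOAD_CONST -2   [-2]
LOAD_CONST -39  [-2, -39]
BINARY_ADD      [-41]
LOAD_CONST -3   [-41, -3]
LOAD_CONST 75   [-41, -3, 75]
LOAD_CONST -1   [-41, -3, 75, -1]
LOAD_CONST -29  [-41, -3, 75, -1, -29]
LOAD_CONST -7   [-41, -3, 75, -1, -29, -7]
BINARY_ADD      [-41, -3, 75, -1, -36]
BINARY_ADD      [-41, -3, 75, -37]
BINARY_ADD      [-41, -3, 38]

[-41, -3, 38]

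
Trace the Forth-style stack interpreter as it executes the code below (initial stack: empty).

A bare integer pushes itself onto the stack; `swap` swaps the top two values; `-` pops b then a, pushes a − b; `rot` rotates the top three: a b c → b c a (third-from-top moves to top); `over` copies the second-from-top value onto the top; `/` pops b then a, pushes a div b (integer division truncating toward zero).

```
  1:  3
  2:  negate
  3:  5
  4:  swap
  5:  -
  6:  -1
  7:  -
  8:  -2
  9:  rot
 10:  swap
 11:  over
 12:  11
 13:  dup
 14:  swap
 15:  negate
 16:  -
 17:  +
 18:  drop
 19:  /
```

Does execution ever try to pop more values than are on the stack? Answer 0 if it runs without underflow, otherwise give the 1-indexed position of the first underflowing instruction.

9

3       3
negate  -3
5       -3 5
swap    5 -3
-       8
-1      8 -1
-       9
-2      9 -2
rot  — needs 3 operands, stack has 2 → underflow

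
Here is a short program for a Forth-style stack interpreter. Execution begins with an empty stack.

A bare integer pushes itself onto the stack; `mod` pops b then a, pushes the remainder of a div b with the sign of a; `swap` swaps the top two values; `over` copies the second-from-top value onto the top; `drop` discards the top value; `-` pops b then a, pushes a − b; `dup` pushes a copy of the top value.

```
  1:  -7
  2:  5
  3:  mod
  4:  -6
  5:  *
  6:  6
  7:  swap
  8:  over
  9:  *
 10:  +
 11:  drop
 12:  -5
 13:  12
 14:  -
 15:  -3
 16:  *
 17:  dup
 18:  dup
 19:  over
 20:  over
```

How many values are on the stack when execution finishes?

5

-7   → [-7]
5    → [-7, 5]
mod  → [-2]
-6   → [-2, -6]
*    → [12]
6    → [12, 6]
swap → [6, 12]
over → [6, 12, 6]
*    → [6, 72]
+    → [78]
drop → []
-5   → [-5]
12   → [-5, 12]
-    → [-17]
-3   → [-17, -3]
*    → [51]
dup  → [51, 51]
dup  → [51, 51, 51]
over → [51, 51, 51, 51]
over → [51, 51, 51, 51, 51]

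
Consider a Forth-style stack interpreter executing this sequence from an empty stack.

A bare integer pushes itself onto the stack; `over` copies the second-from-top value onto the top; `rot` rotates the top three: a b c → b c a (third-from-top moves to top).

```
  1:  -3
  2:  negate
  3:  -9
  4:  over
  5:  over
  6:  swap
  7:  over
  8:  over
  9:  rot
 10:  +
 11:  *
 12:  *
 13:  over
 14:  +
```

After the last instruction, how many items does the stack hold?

3

-3     → [-3]
negate → [3]
-9     → [3, -9]
over   → [3, -9, 3]
over   → [3, -9, 3, -9]
swap   → [3, -9, -9, 3]
over   → [3, -9, -9, 3, -9]
over   → [3, -9, -9, 3, -9, 3]
rot    → [3, -9, -9, -9, 3, 3]
+      → [3, -9, -9, -9, 6]
*      → [3, -9, -9, -54]
*      → [3, -9, 486]
over   → [3, -9, 486, -9]
+      → [3, -9, 477]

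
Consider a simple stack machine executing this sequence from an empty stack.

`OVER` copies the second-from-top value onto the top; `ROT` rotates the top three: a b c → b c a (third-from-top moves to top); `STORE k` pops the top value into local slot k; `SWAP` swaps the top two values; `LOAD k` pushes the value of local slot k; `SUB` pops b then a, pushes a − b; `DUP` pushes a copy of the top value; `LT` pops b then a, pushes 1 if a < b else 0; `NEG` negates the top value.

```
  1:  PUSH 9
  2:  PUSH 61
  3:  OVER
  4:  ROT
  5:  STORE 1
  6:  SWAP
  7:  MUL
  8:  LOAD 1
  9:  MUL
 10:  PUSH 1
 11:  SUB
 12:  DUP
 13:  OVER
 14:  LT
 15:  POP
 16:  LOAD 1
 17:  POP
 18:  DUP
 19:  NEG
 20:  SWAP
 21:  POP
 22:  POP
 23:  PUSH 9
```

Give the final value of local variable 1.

9

PUSH 9  : [9]
PUSH 61 : [9, 61]
OVER    : [9, 61, 9]
ROT     : [61, 9, 9]
STORE 1 : [61, 9]
SWAP    : [9, 61]
MUL     : [549]
LOAD 1  : [549, 9]
MUL     : [4941]
PUSH 1  : [4941, 1]
SUB     : [4940]
DUP     : [4940, 4940]
OVER    : [4940, 4940, 4940]
LT      : [4940, 0]
POP     : [4940]
LOAD 1  : [4940, 9]
POP     : [4940]
DUP     : [4940, 4940]
NEG     : [4940, -4940]
SWAP    : [-4940, 4940]
POP     : [-4940]
POP     : []
PUSH 9  : [9]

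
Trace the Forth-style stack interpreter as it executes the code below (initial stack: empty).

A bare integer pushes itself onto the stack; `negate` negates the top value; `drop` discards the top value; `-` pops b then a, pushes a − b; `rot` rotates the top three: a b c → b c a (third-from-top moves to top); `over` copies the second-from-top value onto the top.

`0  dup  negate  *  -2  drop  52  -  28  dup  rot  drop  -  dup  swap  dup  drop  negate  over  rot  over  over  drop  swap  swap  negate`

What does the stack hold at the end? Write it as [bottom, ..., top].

[0, 0, 0, 0]

0       [0]
dup     [0, 0]
negate  [0, 0]
*       [0]
-2      [0, -2]
drop    [0]
52      [0, 52]
-       [-52]
28      [-52, 28]
dup     [-52, 28, 28]
rot     [28, 28, -52]
drop    [28, 28]
-       [0]
dup     [0, 0]
swap    [0, 0]
dup     [0, 0, 0]
drop    [0, 0]
negate  [0, 0]
over    [0, 0, 0]
rot     [0, 0, 0]
over    [0, 0, 0, 0]
over    [0, 0, 0, 0, 0]
drop    [0, 0, 0, 0]
swap    [0, 0, 0, 0]
swap    [0, 0, 0, 0]
negate  [0, 0, 0, 0]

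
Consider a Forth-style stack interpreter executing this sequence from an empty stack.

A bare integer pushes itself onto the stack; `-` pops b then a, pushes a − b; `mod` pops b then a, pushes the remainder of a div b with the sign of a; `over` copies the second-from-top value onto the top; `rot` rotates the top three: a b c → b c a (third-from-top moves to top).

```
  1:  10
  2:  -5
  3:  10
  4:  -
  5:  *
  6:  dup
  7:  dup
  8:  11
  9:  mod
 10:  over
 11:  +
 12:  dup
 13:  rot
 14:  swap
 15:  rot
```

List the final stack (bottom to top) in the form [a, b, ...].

[-150, -150, -157, -157]

10   → 10
-5   → 10 -5
10   → 10 -5 10
-    → 10 -15
*    → -150
dup  → -150 -150
dup  → -150 -150 -150
11   → -150 -150 -150 11
mod  → -150 -150 -7
over → -150 -150 -7 -150
+    → -150 -150 -157
dup  → -150 -150 -157 -157
rot  → -150 -157 -157 -150
swap → -150 -157 -150 -157
rot  → -150 -150 -157 -157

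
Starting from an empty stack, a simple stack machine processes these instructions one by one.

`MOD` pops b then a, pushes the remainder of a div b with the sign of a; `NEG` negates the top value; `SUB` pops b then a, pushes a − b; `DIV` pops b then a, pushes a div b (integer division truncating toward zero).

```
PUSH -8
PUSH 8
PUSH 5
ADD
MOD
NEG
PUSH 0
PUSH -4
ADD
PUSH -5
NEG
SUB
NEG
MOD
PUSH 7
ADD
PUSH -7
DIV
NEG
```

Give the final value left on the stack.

PUSH -8 : -8
PUSH 8  : -8 8
PUSH 5  : -8 8 5
ADD     : -8 13
MOD     : -8
NEG     : 8
PUSH 0  : 8 0
PUSH -4 : 8 0 -4
ADD     : 8 -4
PUSH -5 : 8 -4 -5
NEG     : 8 -4 5
SUB     : 8 -9
NEG     : 8 9
MOD     : 8
PUSH 7  : 8 7
ADD     : 15
PUSH -7 : 15 -7
DIV     : -2
NEG     : 2

2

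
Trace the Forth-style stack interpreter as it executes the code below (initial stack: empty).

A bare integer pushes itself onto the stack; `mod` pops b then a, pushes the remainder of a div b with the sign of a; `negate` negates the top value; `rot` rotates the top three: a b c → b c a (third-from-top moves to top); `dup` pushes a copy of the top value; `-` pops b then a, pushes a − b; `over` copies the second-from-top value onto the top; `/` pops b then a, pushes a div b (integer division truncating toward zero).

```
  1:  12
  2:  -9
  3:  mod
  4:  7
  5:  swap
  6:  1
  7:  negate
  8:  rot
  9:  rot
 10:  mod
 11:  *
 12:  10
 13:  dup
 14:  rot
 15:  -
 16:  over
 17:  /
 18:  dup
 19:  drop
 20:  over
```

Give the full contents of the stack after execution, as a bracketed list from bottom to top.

[10, 1, 10]

12     → 12
-9     → 12 -9
mod    → 3
7      → 3 7
swap   → 7 3
1      → 7 3 1
negate → 7 3 -1
rot    → 3 -1 7
rot    → -1 7 3
mod    → -1 1
*      → -1
10     → -1 10
dup    → -1 10 10
rot    → 10 10 -1
-      → 10 11
over   → 10 11 10
/      → 10 1
dup    → 10 1 1
drop   → 10 1
over   → 10 1 10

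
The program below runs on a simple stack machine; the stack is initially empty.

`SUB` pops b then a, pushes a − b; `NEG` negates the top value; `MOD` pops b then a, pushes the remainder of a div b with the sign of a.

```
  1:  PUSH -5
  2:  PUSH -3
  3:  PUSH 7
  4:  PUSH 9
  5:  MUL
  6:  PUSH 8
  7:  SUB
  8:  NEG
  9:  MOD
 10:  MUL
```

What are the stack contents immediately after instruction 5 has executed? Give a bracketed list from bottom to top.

PUSH -5 → -5
PUSH -3 → -5 -3
PUSH 7  → -5 -3 7
PUSH 9  → -5 -3 7 9
MUL     → -5 -3 63

[-5, -3, 63]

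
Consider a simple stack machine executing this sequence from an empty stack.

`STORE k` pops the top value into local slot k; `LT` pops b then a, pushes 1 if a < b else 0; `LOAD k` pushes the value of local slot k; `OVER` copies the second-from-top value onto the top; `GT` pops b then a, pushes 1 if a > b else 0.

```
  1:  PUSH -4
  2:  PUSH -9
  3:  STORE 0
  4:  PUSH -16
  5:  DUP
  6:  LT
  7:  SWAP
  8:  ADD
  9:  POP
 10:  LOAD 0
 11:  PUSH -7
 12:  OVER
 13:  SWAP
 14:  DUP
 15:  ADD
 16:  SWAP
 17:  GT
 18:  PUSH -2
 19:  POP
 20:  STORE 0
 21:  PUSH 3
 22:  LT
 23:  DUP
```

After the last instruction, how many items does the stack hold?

2

PUSH -4   [-4]
PUSH -9   [-4, -9]
STORE 0   [-4]
PUSH -16  [-4, -16]
DUP       [-4, -16, -16]
LT        [-4, 0]
SWAP      [0, -4]
ADD       [-4]
POP       []
LOAD 0    [-9]
PUSH -7   [-9, -7]
OVER      [-9, -7, -9]
SWAP      [-9, -9, -7]
DUP       [-9, -9, -7, -7]
ADD       [-9, -9, -14]
SWAP      [-9, -14, -9]
GT        [-9, 0]
PUSH -2   [-9, 0, -2]
POP       [-9, 0]
STORE 0   [-9]
PUSH 3    [-9, 3]
LT        [1]
DUP       [1, 1]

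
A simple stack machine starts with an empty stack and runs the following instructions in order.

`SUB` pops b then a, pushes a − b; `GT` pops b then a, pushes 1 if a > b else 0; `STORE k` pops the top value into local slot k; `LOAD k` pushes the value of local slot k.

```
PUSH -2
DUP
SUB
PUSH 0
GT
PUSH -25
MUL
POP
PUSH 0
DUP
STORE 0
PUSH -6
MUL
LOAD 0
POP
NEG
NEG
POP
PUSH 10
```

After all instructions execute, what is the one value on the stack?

10

PUSH -2  -> -2
DUP      -> -2 -2
SUB      -> 0
PUSH 0   -> 0 0
GT       -> 0
PUSH -25 -> 0 -25
MUL      -> 0
POP      -> (empty)
PUSH 0   -> 0
DUP      -> 0 0
STORE 0  -> 0
PUSH -6  -> 0 -6
MUL      -> 0
LOAD 0   -> 0 0
POP      -> 0
NEG      -> 0
NEG      -> 0
POP      -> (empty)
PUSH 10  -> 10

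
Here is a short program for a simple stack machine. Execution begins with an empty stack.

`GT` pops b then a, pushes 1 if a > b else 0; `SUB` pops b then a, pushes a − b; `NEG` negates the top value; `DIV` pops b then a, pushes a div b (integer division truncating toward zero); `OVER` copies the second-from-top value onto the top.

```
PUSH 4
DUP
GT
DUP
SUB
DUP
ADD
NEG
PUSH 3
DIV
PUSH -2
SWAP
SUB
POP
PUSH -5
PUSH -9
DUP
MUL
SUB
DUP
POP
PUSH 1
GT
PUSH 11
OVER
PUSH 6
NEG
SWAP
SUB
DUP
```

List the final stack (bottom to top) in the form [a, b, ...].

PUSH 4  -> 4
DUP     -> 4 4
GT      -> 0
DUP     -> 0 0
SUB     -> 0
DUP     -> 0 0
ADD     -> 0
NEG     -> 0
PUSH 3  -> 0 3
DIV     -> 0
PUSH -2 -> 0 -2
SWAP    -> -2 0
SUB     -> -2
POP     -> (empty)
PUSH -5 -> -5
PUSH -9 -> -5 -9
DUP     -> -5 -9 -9
MUL     -> -5 81
SUB     -> -86
DUP     -> -86 -86
POP     -> -86
PUSH 1  -> -86 1
GT      -> 0
PUSH 11 -> 0 11
OVER    -> 0 11 0
PUSH 6  -> 0 11 0 6
NEG     -> 0 11 0 -6
SWAP    -> 0 11 -6 0
SUB     -> 0 11 -6
DUP     -> 0 11 -6 -6

[0, 11, -6, -6]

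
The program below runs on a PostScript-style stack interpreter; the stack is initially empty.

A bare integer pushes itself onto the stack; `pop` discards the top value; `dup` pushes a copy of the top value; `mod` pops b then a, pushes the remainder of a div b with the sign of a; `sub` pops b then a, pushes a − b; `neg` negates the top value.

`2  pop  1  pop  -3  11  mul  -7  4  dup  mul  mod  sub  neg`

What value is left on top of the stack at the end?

2   : 2
pop : (empty)
1   : 1
pop : (empty)
-3  : -3
11  : -3 11
mul : -33
-7  : -33 -7
4   : -33 -7 4
dup : -33 -7 4 4
mul : -33 -7 16
mod : -33 -7
sub : -26
neg : 26

26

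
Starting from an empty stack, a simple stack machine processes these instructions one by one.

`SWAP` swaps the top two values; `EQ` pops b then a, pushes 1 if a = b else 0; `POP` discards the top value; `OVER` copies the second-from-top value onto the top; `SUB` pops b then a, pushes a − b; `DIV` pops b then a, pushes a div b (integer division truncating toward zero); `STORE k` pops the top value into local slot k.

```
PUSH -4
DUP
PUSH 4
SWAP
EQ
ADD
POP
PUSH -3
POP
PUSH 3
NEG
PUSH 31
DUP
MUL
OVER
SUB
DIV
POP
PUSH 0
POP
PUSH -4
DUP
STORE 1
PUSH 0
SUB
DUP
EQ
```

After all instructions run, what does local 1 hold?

PUSH -4 -> [-4]
DUP     -> [-4, -4]
PUSH 4  -> [-4, -4, 4]
SWAP    -> [-4, 4, -4]
EQ      -> [-4, 0]
ADD     -> [-4]
POP     -> []
PUSH -3 -> [-3]
POP     -> []
PUSH 3  -> [3]
NEG     -> [-3]
PUSH 31 -> [-3, 31]
DUP     -> [-3, 31, 31]
MUL     -> [-3, 961]
OVER    -> [-3, 961, -3]
SUB     -> [-3, 964]
DIV     -> [0]
POP     -> []
PUSH 0  -> [0]
POP     -> []
PUSH -4 -> [-4]
DUP     -> [-4, -4]
STORE 1 -> [-4]
PUSH 0  -> [-4, 0]
SUB     -> [-4]
DUP     -> [-4, -4]
EQ      -> [1]

-4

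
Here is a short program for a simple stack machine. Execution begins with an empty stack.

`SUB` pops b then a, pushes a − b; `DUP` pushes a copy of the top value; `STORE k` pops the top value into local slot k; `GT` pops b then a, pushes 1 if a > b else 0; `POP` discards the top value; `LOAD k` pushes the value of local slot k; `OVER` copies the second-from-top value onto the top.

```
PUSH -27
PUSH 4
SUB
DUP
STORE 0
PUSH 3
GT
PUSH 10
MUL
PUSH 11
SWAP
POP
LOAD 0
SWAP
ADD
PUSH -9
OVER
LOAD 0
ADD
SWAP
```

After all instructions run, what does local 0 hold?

-31

PUSH -27 → [-27]
PUSH 4   → [-27, 4]
SUB      → [-31]
DUP      → [-31, -31]
STORE 0  → [-31]
PUSH 3   → [-31, 3]
GT       → [0]
PUSH 10  → [0, 10]
MUL      → [0]
PUSH 11  → [0, 11]
SWAP     → [11, 0]
POP      → [11]
LOAD 0   → [11, -31]
SWAP     → [-31, 11]
ADD      → [-20]
PUSH -9  → [-20, -9]
OVER     → [-20, -9, -20]
LOAD 0   → [-20, -9, -20, -31]
ADD      → [-20, -9, -51]
SWAP     → [-20, -51, -9]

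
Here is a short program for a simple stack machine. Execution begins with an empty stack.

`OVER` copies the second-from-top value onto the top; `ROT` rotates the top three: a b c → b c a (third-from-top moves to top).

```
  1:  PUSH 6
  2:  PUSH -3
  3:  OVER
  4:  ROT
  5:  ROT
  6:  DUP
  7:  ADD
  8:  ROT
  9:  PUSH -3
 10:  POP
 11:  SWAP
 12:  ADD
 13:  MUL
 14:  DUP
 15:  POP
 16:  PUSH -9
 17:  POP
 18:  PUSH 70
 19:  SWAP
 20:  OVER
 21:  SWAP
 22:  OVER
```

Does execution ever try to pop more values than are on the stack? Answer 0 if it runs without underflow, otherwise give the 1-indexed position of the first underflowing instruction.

0

PUSH 6  : 6
PUSH -3 : 6 -3
OVER    : 6 -3 6
ROT     : -3 6 6
ROT     : 6 6 -3
DUP     : 6 6 -3 -3
ADD     : 6 6 -6
ROT     : 6 -6 6
PUSH -3 : 6 -6 6 -3
POP     : 6 -6 6
SWAP    : 6 6 -6
ADD     : 6 0
MUL     : 0
DUP     : 0 0
POP     : 0
PUSH -9 : 0 -9
POP     : 0
PUSH 70 : 0 70
SWAP    : 70 0
OVER    : 70 0 70
SWAP    : 70 70 0
OVER    : 70 70 0 70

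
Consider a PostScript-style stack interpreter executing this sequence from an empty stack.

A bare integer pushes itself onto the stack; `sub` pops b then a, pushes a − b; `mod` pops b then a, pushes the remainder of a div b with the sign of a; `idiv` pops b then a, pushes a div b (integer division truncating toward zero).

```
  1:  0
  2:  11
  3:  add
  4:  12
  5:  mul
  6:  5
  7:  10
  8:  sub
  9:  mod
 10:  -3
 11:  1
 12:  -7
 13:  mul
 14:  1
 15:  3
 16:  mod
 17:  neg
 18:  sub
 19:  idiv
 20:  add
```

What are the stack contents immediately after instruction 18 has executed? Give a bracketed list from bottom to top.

0   -> [0]
11  -> [0, 11]
add -> [11]
12  -> [11, 12]
mul -> [132]
5   -> [132, 5]
10  -> [132, 5, 10]
sub -> [132, -5]
mod -> [2]
-3  -> [2, -3]
1   -> [2, -3, 1]
-7  -> [2, -3, 1, -7]
mul -> [2, -3, -7]
1   -> [2, -3, -7, 1]
3   -> [2, -3, -7, 1, 3]
mod -> [2, -3, -7, 1]
neg -> [2, -3, -7, -1]
sub -> [2, -3, -6]

[2, -3, -6]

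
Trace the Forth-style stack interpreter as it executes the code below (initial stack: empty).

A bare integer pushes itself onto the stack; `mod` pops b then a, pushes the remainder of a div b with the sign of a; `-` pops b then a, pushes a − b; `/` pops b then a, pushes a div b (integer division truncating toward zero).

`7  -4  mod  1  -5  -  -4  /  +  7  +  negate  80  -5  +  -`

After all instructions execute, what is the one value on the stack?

7      : 7
-4     : 7 -4
mod    : 3
1      : 3 1
-5     : 3 1 -5
-      : 3 6
-4     : 3 6 -4
/      : 3 -1
+      : 2
7      : 2 7
+      : 9
negate : -9
80     : -9 80
-5     : -9 80 -5
+      : -9 75
-      : -84

-84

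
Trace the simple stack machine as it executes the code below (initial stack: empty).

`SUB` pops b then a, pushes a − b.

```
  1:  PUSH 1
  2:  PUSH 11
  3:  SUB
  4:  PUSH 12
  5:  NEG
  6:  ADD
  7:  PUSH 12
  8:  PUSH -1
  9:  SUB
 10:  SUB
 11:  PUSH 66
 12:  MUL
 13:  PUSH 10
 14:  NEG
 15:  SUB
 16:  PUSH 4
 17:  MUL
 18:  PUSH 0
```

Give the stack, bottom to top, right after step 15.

[-2300]

PUSH 1  : 1
PUSH 11 : 1 11
SUB     : -10
PUSH 12 : -10 12
NEG     : -10 -12
ADD     : -22
PUSH 12 : -22 12
PUSH -1 : -22 12 -1
SUB     : -22 13
SUB     : -35
PUSH 66 : -35 66
MUL     : -2310
PUSH 10 : -2310 10
NEG     : -2310 -10
SUB     : -2300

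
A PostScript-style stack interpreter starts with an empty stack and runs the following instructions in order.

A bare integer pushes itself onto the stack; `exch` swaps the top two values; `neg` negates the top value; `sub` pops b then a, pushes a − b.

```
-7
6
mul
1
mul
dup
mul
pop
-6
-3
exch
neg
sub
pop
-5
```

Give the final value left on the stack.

-7   -> [-7]
6    -> [-7, 6]
mul  -> [-42]
1    -> [-42, 1]
mul  -> [-42]
dup  -> [-42, -42]
mul  -> [1764]
pop  -> []
-6   -> [-6]
-3   -> [-6, -3]
exch -> [-3, -6]
neg  -> [-3, 6]
sub  -> [-9]
pop  -> []
-5   -> [-5]

-5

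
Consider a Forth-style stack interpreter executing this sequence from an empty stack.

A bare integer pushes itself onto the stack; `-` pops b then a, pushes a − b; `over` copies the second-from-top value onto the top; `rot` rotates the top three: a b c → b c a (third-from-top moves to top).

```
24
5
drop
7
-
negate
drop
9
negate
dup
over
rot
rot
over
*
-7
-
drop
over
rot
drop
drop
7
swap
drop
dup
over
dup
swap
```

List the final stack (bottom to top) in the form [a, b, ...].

[7, 7, 7, 7]

24      [24]
5       [24, 5]
drop    [24]
7       [24, 7]
-       [17]
negate  [-17]
drop    []
9       [9]
negate  [-9]
dup     [-9, -9]
over    [-9, -9, -9]
rot     [-9, -9, -9]
rot     [-9, -9, -9]
over    [-9, -9, -9, -9]
*       [-9, -9, 81]
-7      [-9, -9, 81, -7]
-       [-9, -9, 88]
drop    [-9, -9]
over    [-9, -9, -9]
rot     [-9, -9, -9]
drop    [-9, -9]
drop    [-9]
7       [-9, 7]
swap    [7, -9]
drop    [7]
dup     [7, 7]
over    [7, 7, 7]
dup     [7, 7, 7, 7]
swap    [7, 7, 7, 7]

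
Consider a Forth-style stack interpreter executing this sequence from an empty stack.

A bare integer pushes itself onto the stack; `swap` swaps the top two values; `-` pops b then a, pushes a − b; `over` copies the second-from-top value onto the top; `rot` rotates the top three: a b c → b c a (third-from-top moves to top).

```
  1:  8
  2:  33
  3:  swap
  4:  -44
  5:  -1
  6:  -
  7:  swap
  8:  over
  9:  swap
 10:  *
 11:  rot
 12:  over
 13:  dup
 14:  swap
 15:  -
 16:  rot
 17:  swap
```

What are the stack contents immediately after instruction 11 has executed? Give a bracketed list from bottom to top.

[-43, -344, 33]

8    → 8
33   → 8 33
swap → 33 8
-44  → 33 8 -44
-1   → 33 8 -44 -1
-    → 33 8 -43
swap → 33 -43 8
over → 33 -43 8 -43
swap → 33 -43 -43 8
*    → 33 -43 -344
rot  → -43 -344 33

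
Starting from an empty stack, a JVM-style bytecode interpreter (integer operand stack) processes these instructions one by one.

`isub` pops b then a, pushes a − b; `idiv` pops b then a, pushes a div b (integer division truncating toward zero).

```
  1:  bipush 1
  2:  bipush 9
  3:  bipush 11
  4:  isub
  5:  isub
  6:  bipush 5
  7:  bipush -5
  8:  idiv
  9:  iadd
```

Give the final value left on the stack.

2

bipush 1  → [1]
bipush 9  → [1, 9]
bipush 11 → [1, 9, 11]
isub      → [1, -2]
isub      → [3]
bipush 5  → [3, 5]
bipush -5 → [3, 5, -5]
idiv      → [3, -1]
iadd      → [2]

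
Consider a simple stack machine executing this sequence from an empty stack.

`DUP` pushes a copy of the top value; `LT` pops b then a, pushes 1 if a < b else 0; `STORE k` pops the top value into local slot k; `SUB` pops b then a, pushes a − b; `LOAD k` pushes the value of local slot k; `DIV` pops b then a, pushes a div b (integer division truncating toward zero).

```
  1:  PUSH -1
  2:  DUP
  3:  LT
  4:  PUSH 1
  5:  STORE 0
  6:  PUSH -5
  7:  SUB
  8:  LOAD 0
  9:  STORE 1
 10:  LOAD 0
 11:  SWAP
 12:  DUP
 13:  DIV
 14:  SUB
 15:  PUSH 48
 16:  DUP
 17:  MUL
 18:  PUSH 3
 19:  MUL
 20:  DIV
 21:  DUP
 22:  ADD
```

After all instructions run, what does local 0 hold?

PUSH -1  -1
DUP      -1 -1
LT       0
PUSH 1   0 1
STORE 0  0
PUSH -5  0 -5
SUB      5
LOAD 0   5 1
STORE 1  5
LOAD 0   5 1
SWAP     1 5
DUP      1 5 5
DIV      1 1
SUB      0
PUSH 48  0 48
DUP      0 48 48
MUL      0 2304
PUSH 3   0 2304 3
MUL      0 6912
DIV      0
DUP      0 0
ADD      0

1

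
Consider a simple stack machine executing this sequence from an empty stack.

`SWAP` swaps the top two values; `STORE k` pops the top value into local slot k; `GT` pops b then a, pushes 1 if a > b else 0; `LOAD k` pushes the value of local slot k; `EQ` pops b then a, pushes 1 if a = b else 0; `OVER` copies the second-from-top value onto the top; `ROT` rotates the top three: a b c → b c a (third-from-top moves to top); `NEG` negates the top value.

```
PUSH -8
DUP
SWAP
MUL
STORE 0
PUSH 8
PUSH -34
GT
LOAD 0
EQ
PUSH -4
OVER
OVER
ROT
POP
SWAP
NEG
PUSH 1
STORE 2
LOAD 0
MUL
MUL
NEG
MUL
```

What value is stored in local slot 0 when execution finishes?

64

PUSH -8  : [-8]
DUP      : [-8, -8]
SWAP     : [-8, -8]
MUL      : [64]
STORE 0  : []
PUSH 8   : [8]
PUSH -34 : [8, -34]
GT       : [1]
LOAD 0   : [1, 64]
EQ       : [0]
PUSH -4  : [0, -4]
OVER     : [0, -4, 0]
OVER     : [0, -4, 0, -4]
ROT      : [0, 0, -4, -4]
POP      : [0, 0, -4]
SWAP     : [0, -4, 0]
NEG      : [0, -4, 0]
PUSH 1   : [0, -4, 0, 1]
STORE 2  : [0, -4, 0]
LOAD 0   : [0, -4, 0, 64]
MUL      : [0, -4, 0]
MUL      : [0, 0]
NEG      : [0, 0]
MUL      : [0]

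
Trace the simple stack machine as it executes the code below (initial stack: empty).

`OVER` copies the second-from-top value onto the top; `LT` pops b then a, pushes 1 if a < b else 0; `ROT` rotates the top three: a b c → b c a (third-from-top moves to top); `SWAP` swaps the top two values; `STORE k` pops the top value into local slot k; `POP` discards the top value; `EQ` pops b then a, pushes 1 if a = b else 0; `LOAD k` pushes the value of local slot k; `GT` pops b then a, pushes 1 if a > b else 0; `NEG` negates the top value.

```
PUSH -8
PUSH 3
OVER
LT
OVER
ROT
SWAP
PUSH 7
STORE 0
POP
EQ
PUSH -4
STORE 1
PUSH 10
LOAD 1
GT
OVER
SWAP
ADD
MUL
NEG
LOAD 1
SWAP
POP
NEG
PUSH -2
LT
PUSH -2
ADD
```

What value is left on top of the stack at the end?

PUSH -8 → [-8]
PUSH 3  → [-8, 3]
OVER    → [-8, 3, -8]
LT      → [-8, 0]
OVER    → [-8, 0, -8]
ROT     → [0, -8, -8]
SWAP    → [0, -8, -8]
PUSH 7  → [0, -8, -8, 7]
STORE 0 → [0, -8, -8]
POP     → [0, -8]
EQ      → [0]
PUSH -4 → [0, -4]
STORE 1 → [0]
PUSH 10 → [0, 10]
LOAD 1  → [0, 10, -4]
GT      → [0, 1]
OVER    → [0, 1, 0]
SWAP    → [0, 0, 1]
ADD     → [0, 1]
MUL     → [0]
NEG     → [0]
LOAD 1  → [0, -4]
SWAP    → [-4, 0]
POP     → [-4]
NEG     → [4]
PUSH -2 → [4, -2]
LT      → [0]
PUSH -2 → [0, -2]
ADD     → [-2]

-2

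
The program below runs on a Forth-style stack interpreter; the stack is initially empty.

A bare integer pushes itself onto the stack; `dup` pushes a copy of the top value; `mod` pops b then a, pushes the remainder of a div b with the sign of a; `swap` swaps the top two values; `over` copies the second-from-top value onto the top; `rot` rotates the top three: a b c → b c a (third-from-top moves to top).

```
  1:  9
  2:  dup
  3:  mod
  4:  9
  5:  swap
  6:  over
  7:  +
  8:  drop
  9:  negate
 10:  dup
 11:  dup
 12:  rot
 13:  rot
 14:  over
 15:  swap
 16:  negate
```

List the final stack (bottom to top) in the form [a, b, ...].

9      : [9]
dup    : [9, 9]
mod    : [0]
9      : [0, 9]
swap   : [9, 0]
over   : [9, 0, 9]
+      : [9, 9]
drop   : [9]
negate : [-9]
dup    : [-9, -9]
dup    : [-9, -9, -9]
rot    : [-9, -9, -9]
rot    : [-9, -9, -9]
over   : [-9, -9, -9, -9]
swap   : [-9, -9, -9, -9]
negate : [-9, -9, -9, 9]

[-9, -9, -9, 9]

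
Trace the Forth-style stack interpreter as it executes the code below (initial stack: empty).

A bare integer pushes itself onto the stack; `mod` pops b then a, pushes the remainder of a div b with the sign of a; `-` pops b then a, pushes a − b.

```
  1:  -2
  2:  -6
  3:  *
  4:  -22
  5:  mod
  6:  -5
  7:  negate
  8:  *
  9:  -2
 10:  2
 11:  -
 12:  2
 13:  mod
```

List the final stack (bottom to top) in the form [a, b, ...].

-2     -> [-2]
-6     -> [-2, -6]
*      -> [12]
-22    -> [12, -22]
mod    -> [12]
-5     -> [12, -5]
negate -> [12, 5]
*      -> [60]
-2     -> [60, -2]
2      -> [60, -2, 2]
-      -> [60, -4]
2      -> [60, -4, 2]
mod    -> [60, 0]

[60, 0]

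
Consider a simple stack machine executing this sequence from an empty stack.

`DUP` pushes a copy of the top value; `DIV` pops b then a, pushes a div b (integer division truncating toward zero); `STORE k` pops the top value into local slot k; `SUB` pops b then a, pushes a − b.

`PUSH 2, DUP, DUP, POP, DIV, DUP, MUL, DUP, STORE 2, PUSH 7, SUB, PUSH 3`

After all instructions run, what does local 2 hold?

PUSH 2  : 2
DUP     : 2 2
DUP     : 2 2 2
POP     : 2 2
DIV     : 1
DUP     : 1 1
MUL     : 1
DUP     : 1 1
STORE 2 : 1
PUSH 7  : 1 7
SUB     : -6
PUSH 3  : -6 3

1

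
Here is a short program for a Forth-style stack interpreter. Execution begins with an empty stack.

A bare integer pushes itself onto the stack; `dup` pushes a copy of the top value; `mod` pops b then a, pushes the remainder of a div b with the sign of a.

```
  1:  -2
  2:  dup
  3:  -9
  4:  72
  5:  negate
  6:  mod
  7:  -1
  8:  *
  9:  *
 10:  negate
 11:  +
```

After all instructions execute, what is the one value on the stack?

-2      -2
dup     -2 -2
-9      -2 -2 -9
72      -2 -2 -9 72
negate  -2 -2 -9 -72
mod     -2 -2 -9
-1      -2 -2 -9 -1
*       -2 -2 9
*       -2 -18
negate  -2 18
+       16

16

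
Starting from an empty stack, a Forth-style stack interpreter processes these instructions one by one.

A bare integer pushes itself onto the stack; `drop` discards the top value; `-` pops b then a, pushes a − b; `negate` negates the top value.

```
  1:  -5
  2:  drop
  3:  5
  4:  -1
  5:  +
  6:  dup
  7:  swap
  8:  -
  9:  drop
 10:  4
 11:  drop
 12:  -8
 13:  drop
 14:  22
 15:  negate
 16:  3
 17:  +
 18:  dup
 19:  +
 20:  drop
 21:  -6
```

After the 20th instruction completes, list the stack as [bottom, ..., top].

-5      -5
drop    (empty)
5       5
-1      5 -1
+       4
dup     4 4
swap    4 4
-       0
drop    (empty)
4       4
drop    (empty)
-8      -8
drop    (empty)
22      22
negate  -22
3       -22 3
+       -19
dup     -19 -19
+       -38
drop    (empty)

[]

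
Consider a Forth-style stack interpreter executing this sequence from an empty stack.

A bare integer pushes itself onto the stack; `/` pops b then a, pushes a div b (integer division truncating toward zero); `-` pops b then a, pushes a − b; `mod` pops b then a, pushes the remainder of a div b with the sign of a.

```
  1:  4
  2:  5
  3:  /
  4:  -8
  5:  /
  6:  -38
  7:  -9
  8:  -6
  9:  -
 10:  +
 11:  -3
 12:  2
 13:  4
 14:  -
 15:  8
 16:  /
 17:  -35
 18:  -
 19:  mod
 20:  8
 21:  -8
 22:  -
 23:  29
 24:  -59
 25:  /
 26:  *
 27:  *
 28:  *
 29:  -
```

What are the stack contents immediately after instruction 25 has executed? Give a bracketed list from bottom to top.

4   : 4
5   : 4 5
/   : 0
-8  : 0 -8
/   : 0
-38 : 0 -38
-9  : 0 -38 -9
-6  : 0 -38 -9 -6
-   : 0 -38 -3
+   : 0 -41
-3  : 0 -41 -3
2   : 0 -41 -3 2
4   : 0 -41 -3 2 4
-   : 0 -41 -3 -2
8   : 0 -41 -3 -2 8
/   : 0 -41 -3 0
-35 : 0 -41 -3 0 -35
-   : 0 -41 -3 35
mod : 0 -41 -3
8   : 0 -41 -3 8
-8  : 0 -41 -3 8 -8
-   : 0 -41 -3 16
29  : 0 -41 -3 16 29
-59 : 0 -41 -3 16 29 -59
/   : 0 -41 -3 16 0

[0, -41, -3, 16, 0]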